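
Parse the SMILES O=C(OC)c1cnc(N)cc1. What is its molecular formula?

C7H8N2O2

Walk through each heavy atom and fill implicit hydrogens from standard valence (C 4, N 3, O 2, S 2, halogen 1); for lowercase aromatic atoms, an aromatic c carries 1 H when it has two neighbours and 0 H with three, and aromatic n carries 0 H:
  atom 1: O, bond orders sum to 2 (valence 2) → 0 H
  atom 2: C, bond orders sum to 4 (valence 4) → 0 H
  atom 3: O, bond orders sum to 2 (valence 2) → 0 H
  atom 4: C, bond orders sum to 1 (valence 4) → 3 H
  atom 5: aromatic c, 3 neighbours → 0 H
  atom 6: aromatic c, 2 neighbours → 1 H
  atom 7: aromatic n, 2 neighbours → 0 H
  atom 8: aromatic c, 3 neighbours → 0 H
  atom 9: N, bond orders sum to 1 (valence 3) → 2 H
  atom 10: aromatic c, 2 neighbours → 1 H
  atom 11: aromatic c, 2 neighbours → 1 H
Totals → C:7, H:8, N:2, O:2.
In Hill order: C7H8N2O2.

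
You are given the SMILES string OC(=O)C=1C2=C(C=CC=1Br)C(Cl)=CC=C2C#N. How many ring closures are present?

2

In SMILES, each pair of matching ring-closure digits denotes one ring-closing bond; the number of such bonds equals the number of independent rings.
Ring-closure bonds here: 2.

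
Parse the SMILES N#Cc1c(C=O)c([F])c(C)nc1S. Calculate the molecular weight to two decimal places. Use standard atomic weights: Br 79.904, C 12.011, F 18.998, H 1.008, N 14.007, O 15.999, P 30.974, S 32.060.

First, the molecular formula is C8H5FN2OS (counting implicit H from valence).
  C: 8 × 12.011 = 96.088
  F: 1 × 18.998 = 18.998
  H: 5 × 1.008 = 5.040
  N: 2 × 14.007 = 28.014
  O: 1 × 15.999 = 15.999
  S: 1 × 32.060 = 32.060
Sum: 8×12.011 + 1×18.998 + 5×1.008 + 2×14.007 + 1×15.999 + 1×32.060 = 196.199 → 196.20 g/mol.

196.20 g/mol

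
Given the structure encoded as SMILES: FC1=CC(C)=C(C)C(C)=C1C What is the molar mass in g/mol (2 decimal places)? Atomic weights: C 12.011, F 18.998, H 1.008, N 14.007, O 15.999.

152.21 g/mol

First, the molecular formula is C10H13F (counting implicit H from valence).
  C: 10 × 12.011 = 120.110
  F: 1 × 18.998 = 18.998
  H: 13 × 1.008 = 13.104
Sum: 10×12.011 + 1×18.998 + 13×1.008 = 152.212 → 152.21 g/mol.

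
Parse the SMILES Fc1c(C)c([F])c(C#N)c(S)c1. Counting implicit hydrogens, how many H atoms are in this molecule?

5

Walk through each heavy atom and fill implicit hydrogens from standard valence (C 4, N 3, O 2, S 2, halogen 1); for lowercase aromatic atoms, an aromatic c carries 1 H when it has two neighbours and 0 H with three, and aromatic n carries 0 H:
  atom 1: F (halogen, monovalent) → 0 H
  atom 2: aromatic c, 3 neighbours → 0 H
  atom 3: aromatic c, 3 neighbours → 0 H
  atom 4: C, bond orders sum to 1 (valence 4) → 3 H
  atom 5: aromatic c, 3 neighbours → 0 H
  atom 6: F with explicit H count 0
  atom 7: aromatic c, 3 neighbours → 0 H
  atom 8: C, bond orders sum to 4 (valence 4) → 0 H
  atom 9: N, bond orders sum to 3 (valence 3) → 0 H
  atom 10: aromatic c, 3 neighbours → 0 H
  atom 11: S, bond orders sum to 1 (valence 2) → 1 H
  atom 12: aromatic c, 2 neighbours → 1 H
Total hydrogens: 5.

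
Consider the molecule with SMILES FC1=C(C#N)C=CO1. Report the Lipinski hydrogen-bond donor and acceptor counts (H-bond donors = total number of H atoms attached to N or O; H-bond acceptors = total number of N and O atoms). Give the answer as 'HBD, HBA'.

0, 2

Donors: find every N or O and count the H atoms it carries.
  atom 5 (N): bond orders sum to 3 → 0 H
  atom 8 (O): bond orders sum to 2 → 0 H
Lipinski HBD = 0.
Acceptors: N atoms = 1, O atoms = 1 → HBA = 2.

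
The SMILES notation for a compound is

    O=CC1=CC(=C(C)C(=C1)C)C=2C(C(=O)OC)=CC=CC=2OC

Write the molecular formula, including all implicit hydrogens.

Walk through each heavy atom and fill implicit hydrogens from standard valence (C 4, N 3, O 2, S 2, halogen 1):
  atom 1: O, bond orders sum to 2 (valence 2) → 0 H
  atom 2: C, bond orders sum to 3 (valence 4) → 1 H
  atom 3: C, bond orders sum to 4 (valence 4) → 0 H
  atom 4: C, bond orders sum to 3 (valence 4) → 1 H
  atom 5: C, bond orders sum to 4 (valence 4) → 0 H
  atom 6: C, bond orders sum to 4 (valence 4) → 0 H
  atom 7: C, bond orders sum to 1 (valence 4) → 3 H
  atom 8: C, bond orders sum to 4 (valence 4) → 0 H
  atom 9: C, bond orders sum to 3 (valence 4) → 1 H
  atom 10: C, bond orders sum to 1 (valence 4) → 3 H
  atom 11: C, bond orders sum to 4 (valence 4) → 0 H
  atom 12: C, bond orders sum to 4 (valence 4) → 0 H
  atom 13: C, bond orders sum to 4 (valence 4) → 0 H
  atom 14: O, bond orders sum to 2 (valence 2) → 0 H
  atom 15: O, bond orders sum to 2 (valence 2) → 0 H
  atom 16: C, bond orders sum to 1 (valence 4) → 3 H
  atom 17: C, bond orders sum to 3 (valence 4) → 1 H
  atom 18: C, bond orders sum to 3 (valence 4) → 1 H
  atom 19: C, bond orders sum to 3 (valence 4) → 1 H
  atom 20: C, bond orders sum to 4 (valence 4) → 0 H
  atom 21: O, bond orders sum to 2 (valence 2) → 0 H
  atom 22: C, bond orders sum to 1 (valence 4) → 3 H
Totals → C:18, H:18, O:4.

C18H18O4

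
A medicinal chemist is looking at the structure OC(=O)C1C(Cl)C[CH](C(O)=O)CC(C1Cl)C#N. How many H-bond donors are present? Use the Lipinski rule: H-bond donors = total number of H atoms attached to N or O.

Donors: find every N or O and count the H atoms it carries.
  atom 1 (O): bond orders sum to 1 → 1 H
  atom 3 (O): bond orders sum to 2 → 0 H
  atom 10 (O): bond orders sum to 1 → 1 H
  atom 11 (O): bond orders sum to 2 → 0 H
  atom 17 (N): bond orders sum to 3 → 0 H
Lipinski HBD = 2.

2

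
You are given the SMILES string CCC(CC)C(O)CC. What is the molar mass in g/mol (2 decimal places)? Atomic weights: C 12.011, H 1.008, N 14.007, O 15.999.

First, the molecular formula is C8H18O (counting implicit H from valence).
  C: 8 × 12.011 = 96.088
  H: 18 × 1.008 = 18.144
  O: 1 × 15.999 = 15.999
Sum: 8×12.011 + 18×1.008 + 1×15.999 = 130.231 → 130.23 g/mol.

130.23 g/mol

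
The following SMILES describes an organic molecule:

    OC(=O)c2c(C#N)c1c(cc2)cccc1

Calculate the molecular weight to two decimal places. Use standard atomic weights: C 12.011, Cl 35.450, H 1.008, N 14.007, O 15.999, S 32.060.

197.19 g/mol

First, the molecular formula is C12H7NO2 (counting implicit H from valence).
  C: 12 × 12.011 = 144.132
  H: 7 × 1.008 = 7.056
  N: 1 × 14.007 = 14.007
  O: 2 × 15.999 = 31.998
Sum: 12×12.011 + 7×1.008 + 1×14.007 + 2×15.999 = 197.193 → 197.19 g/mol.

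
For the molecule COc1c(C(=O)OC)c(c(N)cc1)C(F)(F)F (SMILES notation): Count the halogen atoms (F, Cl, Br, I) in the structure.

3

Halogen atoms appear at heavy-atom positions 15, 16, 17 (3×F).
Other groups present: 1 ester, 1 ether, 1 primary amine.
Halogen count: 3.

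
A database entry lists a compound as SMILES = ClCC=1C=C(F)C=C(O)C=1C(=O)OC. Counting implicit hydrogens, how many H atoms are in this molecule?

8

Walk through each heavy atom and fill implicit hydrogens from standard valence (C 4, N 3, O 2, S 2, halogen 1):
  atom 1: Cl (halogen, monovalent) → 0 H
  atom 2: C, bond orders sum to 2 (valence 4) → 2 H
  atom 3: C, bond orders sum to 4 (valence 4) → 0 H
  atom 4: C, bond orders sum to 3 (valence 4) → 1 H
  atom 5: C, bond orders sum to 4 (valence 4) → 0 H
  atom 6: F (halogen, monovalent) → 0 H
  atom 7: C, bond orders sum to 3 (valence 4) → 1 H
  atom 8: C, bond orders sum to 4 (valence 4) → 0 H
  atom 9: O, bond orders sum to 1 (valence 2) → 1 H
  atom 10: C, bond orders sum to 4 (valence 4) → 0 H
  atom 11: C, bond orders sum to 4 (valence 4) → 0 H
  atom 12: O, bond orders sum to 2 (valence 2) → 0 H
  atom 13: O, bond orders sum to 2 (valence 2) → 0 H
  atom 14: C, bond orders sum to 1 (valence 4) → 3 H
Total hydrogens: 8.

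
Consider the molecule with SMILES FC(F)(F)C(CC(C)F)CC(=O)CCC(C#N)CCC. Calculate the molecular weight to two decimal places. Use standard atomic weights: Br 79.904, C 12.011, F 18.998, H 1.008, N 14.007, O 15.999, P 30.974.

295.32 g/mol

First, the molecular formula is C14H21F4NO (counting implicit H from valence).
  C: 14 × 12.011 = 168.154
  F: 4 × 18.998 = 75.992
  H: 21 × 1.008 = 21.168
  N: 1 × 14.007 = 14.007
  O: 1 × 15.999 = 15.999
Sum: 14×12.011 + 4×18.998 + 21×1.008 + 1×14.007 + 1×15.999 = 295.320 → 295.32 g/mol.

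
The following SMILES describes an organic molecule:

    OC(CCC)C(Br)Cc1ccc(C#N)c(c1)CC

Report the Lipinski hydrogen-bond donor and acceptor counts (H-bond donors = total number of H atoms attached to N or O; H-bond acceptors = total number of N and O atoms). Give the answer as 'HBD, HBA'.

1, 2

Donors: find every N or O and count the H atoms it carries.
  atom 1 (O): bond orders sum to 1 → 1 H
  atom 14 (N): bond orders sum to 3 → 0 H
Lipinski HBD = 1.
Acceptors: N atoms = 1, O atoms = 1 → HBA = 2.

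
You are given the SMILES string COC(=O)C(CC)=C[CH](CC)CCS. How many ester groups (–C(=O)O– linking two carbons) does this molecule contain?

1

The ester motif appears at heavy-atom position 3 in the SMILES.
Other groups present: 1 alkene, 1 thiol.
Ester count: 1.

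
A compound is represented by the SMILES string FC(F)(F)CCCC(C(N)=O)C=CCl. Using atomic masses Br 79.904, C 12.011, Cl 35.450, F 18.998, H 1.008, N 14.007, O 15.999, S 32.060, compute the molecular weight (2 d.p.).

First, the molecular formula is C8H11ClF3NO (counting implicit H from valence).
  C: 8 × 12.011 = 96.088
  Cl: 1 × 35.450 = 35.450
  F: 3 × 18.998 = 56.994
  H: 11 × 1.008 = 11.088
  N: 1 × 14.007 = 14.007
  O: 1 × 15.999 = 15.999
Sum: 8×12.011 + 1×35.450 + 3×18.998 + 11×1.008 + 1×14.007 + 1×15.999 = 229.626 → 229.63 g/mol.

229.63 g/mol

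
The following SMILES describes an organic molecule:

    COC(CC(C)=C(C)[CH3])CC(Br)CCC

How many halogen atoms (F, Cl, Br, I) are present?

Halogen atoms appear at heavy-atom position 12 (1×Br).
Other groups present: 1 alkene, 1 ether.
Halogen count: 1.

1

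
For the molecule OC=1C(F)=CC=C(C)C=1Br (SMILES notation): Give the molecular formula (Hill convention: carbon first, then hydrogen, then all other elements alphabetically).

C7H6BrFO

Walk through each heavy atom and fill implicit hydrogens from standard valence (C 4, N 3, O 2, S 2, halogen 1):
  atom 1: O, bond orders sum to 1 (valence 2) → 1 H
  atom 2: C, bond orders sum to 4 (valence 4) → 0 H
  atom 3: C, bond orders sum to 4 (valence 4) → 0 H
  atom 4: F (halogen, monovalent) → 0 H
  atom 5: C, bond orders sum to 3 (valence 4) → 1 H
  atom 6: C, bond orders sum to 3 (valence 4) → 1 H
  atom 7: C, bond orders sum to 4 (valence 4) → 0 H
  atom 8: C, bond orders sum to 1 (valence 4) → 3 H
  atom 9: C, bond orders sum to 4 (valence 4) → 0 H
  atom 10: Br (halogen, monovalent) → 0 H
Totals → C:7, H:6, Br:1, F:1, O:1.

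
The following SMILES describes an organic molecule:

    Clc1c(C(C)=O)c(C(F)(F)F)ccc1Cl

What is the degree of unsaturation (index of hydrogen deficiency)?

5

Molecular formula: C9H5Cl2F3O.
DoU = (2C + 2 + N − H − X) / 2, where X is the halogen count and O/S are ignored.
    = (2·9 + 2 + 0 − 5 − 5) / 2 = 10 / 2 = 5.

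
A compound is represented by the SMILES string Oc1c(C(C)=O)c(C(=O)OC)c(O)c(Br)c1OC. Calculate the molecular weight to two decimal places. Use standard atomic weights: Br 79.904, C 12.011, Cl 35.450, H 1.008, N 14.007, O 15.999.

First, the molecular formula is C11H11BrO6 (counting implicit H from valence).
  Br: 1 × 79.904 = 79.904
  C: 11 × 12.011 = 132.121
  H: 11 × 1.008 = 11.088
  O: 6 × 15.999 = 95.994
Sum: 1×79.904 + 11×12.011 + 11×1.008 + 6×15.999 = 319.107 → 319.11 g/mol.

319.11 g/mol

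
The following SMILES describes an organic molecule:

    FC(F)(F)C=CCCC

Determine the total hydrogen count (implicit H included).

Walk through each heavy atom and fill implicit hydrogens from standard valence (C 4, N 3, O 2, S 2, halogen 1):
  atom 1: F (halogen, monovalent) → 0 H
  atom 2: C, bond orders sum to 4 (valence 4) → 0 H
  atom 3: F (halogen, monovalent) → 0 H
  atom 4: F (halogen, monovalent) → 0 H
  atom 5: C, bond orders sum to 3 (valence 4) → 1 H
  atom 6: C, bond orders sum to 3 (valence 4) → 1 H
  atom 7: C, bond orders sum to 2 (valence 4) → 2 H
  atom 8: C, bond orders sum to 2 (valence 4) → 2 H
  atom 9: C, bond orders sum to 1 (valence 4) → 3 H
Total hydrogens: 9.

9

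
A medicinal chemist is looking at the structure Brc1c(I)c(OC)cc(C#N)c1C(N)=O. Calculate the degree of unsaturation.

7

Molecular formula: C9H6BrIN2O2.
DoU = (2C + 2 + N − H − X) / 2, where X is the halogen count and O/S are ignored.
    = (2·9 + 2 + 2 − 6 − 2) / 2 = 14 / 2 = 7.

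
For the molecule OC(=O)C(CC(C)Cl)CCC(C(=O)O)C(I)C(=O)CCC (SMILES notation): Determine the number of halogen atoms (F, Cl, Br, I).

Halogen atoms appear at heavy-atom positions 8, 16 (1×Cl, 1×I).
Other groups present: 2 carboxylic acid, 1 ketone.
Halogen count: 2.

2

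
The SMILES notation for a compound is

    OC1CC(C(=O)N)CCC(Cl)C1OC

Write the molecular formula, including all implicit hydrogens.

Walk through each heavy atom and fill implicit hydrogens from standard valence (C 4, N 3, O 2, S 2, halogen 1):
  atom 1: O, bond orders sum to 1 (valence 2) → 1 H
  atom 2: C, bond orders sum to 3 (valence 4) → 1 H
  atom 3: C, bond orders sum to 2 (valence 4) → 2 H
  atom 4: C, bond orders sum to 3 (valence 4) → 1 H
  atom 5: C, bond orders sum to 4 (valence 4) → 0 H
  atom 6: O, bond orders sum to 2 (valence 2) → 0 H
  atom 7: N, bond orders sum to 1 (valence 3) → 2 H
  atom 8: C, bond orders sum to 2 (valence 4) → 2 H
  atom 9: C, bond orders sum to 2 (valence 4) → 2 H
  atom 10: C, bond orders sum to 3 (valence 4) → 1 H
  atom 11: Cl (halogen, monovalent) → 0 H
  atom 12: C, bond orders sum to 3 (valence 4) → 1 H
  atom 13: O, bond orders sum to 2 (valence 2) → 0 H
  atom 14: C, bond orders sum to 1 (valence 4) → 3 H
Totals → C:9, H:16, Cl:1, N:1, O:3.

C9H16ClNO3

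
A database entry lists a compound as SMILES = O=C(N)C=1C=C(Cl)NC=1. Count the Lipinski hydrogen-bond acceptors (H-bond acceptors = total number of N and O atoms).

N atoms: 2; O atoms: 1.
Lipinski HBA = 2 + 1 = 3.

3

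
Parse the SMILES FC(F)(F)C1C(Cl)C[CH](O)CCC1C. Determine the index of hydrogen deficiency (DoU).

Molecular formula: C9H14ClF3O.
DoU = (2C + 2 + N − H − X) / 2, where X is the halogen count and O/S are ignored.
    = (2·9 + 2 + 0 − 14 − 4) / 2 = 2 / 2 = 1.

1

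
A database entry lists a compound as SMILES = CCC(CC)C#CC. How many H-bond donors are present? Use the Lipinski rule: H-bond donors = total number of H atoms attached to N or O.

0

Donors: find every N or O and count the H atoms it carries.
  (no N or O atoms present)
Lipinski HBD = 0.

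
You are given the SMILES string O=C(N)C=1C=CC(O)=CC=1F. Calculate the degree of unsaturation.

5

Molecular formula: C7H6FNO2.
DoU = (2C + 2 + N − H − X) / 2, where X is the halogen count and O/S are ignored.
    = (2·7 + 2 + 1 − 6 − 1) / 2 = 10 / 2 = 5.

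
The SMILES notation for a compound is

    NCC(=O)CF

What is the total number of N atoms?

Scan the SMILES for N atoms (remember two-letter symbols like Cl and Br are single atoms).
Nitrogen count: 1.

1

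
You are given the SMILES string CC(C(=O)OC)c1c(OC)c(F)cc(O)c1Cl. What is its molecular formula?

C11H12ClFO4

Walk through each heavy atom and fill implicit hydrogens from standard valence (C 4, N 3, O 2, S 2, halogen 1); for lowercase aromatic atoms, an aromatic c carries 1 H when it has two neighbours and 0 H with three, and aromatic n carries 0 H:
  atom 1: C, bond orders sum to 1 (valence 4) → 3 H
  atom 2: C, bond orders sum to 3 (valence 4) → 1 H
  atom 3: C, bond orders sum to 4 (valence 4) → 0 H
  atom 4: O, bond orders sum to 2 (valence 2) → 0 H
  atom 5: O, bond orders sum to 2 (valence 2) → 0 H
  atom 6: C, bond orders sum to 1 (valence 4) → 3 H
  atom 7: aromatic c, 3 neighbours → 0 H
  atom 8: aromatic c, 3 neighbours → 0 H
  atom 9: O, bond orders sum to 2 (valence 2) → 0 H
  atom 10: C, bond orders sum to 1 (valence 4) → 3 H
  atom 11: aromatic c, 3 neighbours → 0 H
  atom 12: F (halogen, monovalent) → 0 H
  atom 13: aromatic c, 2 neighbours → 1 H
  atom 14: aromatic c, 3 neighbours → 0 H
  atom 15: O, bond orders sum to 1 (valence 2) → 1 H
  atom 16: aromatic c, 3 neighbours → 0 H
  atom 17: Cl (halogen, monovalent) → 0 H
Totals → C:11, H:12, Cl:1, F:1, O:4.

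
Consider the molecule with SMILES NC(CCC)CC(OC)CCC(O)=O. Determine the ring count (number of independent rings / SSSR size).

In SMILES, each pair of matching ring-closure digits denotes one ring-closing bond; the number of such bonds equals the number of independent rings.
Ring-closure bonds here: 0.

0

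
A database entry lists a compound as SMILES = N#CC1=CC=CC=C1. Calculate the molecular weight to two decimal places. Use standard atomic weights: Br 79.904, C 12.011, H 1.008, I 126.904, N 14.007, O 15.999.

First, the molecular formula is C7H5N (counting implicit H from valence).
  C: 7 × 12.011 = 84.077
  H: 5 × 1.008 = 5.040
  N: 1 × 14.007 = 14.007
Sum: 7×12.011 + 5×1.008 + 1×14.007 = 103.124 → 103.12 g/mol.

103.12 g/mol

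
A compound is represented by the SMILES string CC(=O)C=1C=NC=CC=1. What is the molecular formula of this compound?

C7H7NO

Walk through each heavy atom and fill implicit hydrogens from standard valence (C 4, N 3, O 2, S 2, halogen 1):
  atom 1: C, bond orders sum to 1 (valence 4) → 3 H
  atom 2: C, bond orders sum to 4 (valence 4) → 0 H
  atom 3: O, bond orders sum to 2 (valence 2) → 0 H
  atom 4: C, bond orders sum to 4 (valence 4) → 0 H
  atom 5: C, bond orders sum to 3 (valence 4) → 1 H
  atom 6: N, bond orders sum to 3 (valence 3) → 0 H
  atom 7: C, bond orders sum to 3 (valence 4) → 1 H
  atom 8: C, bond orders sum to 3 (valence 4) → 1 H
  atom 9: C, bond orders sum to 3 (valence 4) → 1 H
Totals → C:7, H:7, N:1, O:1.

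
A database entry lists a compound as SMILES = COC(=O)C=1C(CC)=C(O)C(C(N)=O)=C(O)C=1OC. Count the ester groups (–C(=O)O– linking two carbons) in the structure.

1

The ester motif appears at heavy-atom position 3 in the SMILES.
Other groups present: 1 amide, 1 ether, 2 hydroxyl.
Ester count: 1.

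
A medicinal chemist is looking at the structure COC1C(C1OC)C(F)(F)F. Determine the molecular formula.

C6H9F3O2

Walk through each heavy atom and fill implicit hydrogens from standard valence (C 4, N 3, O 2, S 2, halogen 1):
  atom 1: C, bond orders sum to 1 (valence 4) → 3 H
  atom 2: O, bond orders sum to 2 (valence 2) → 0 H
  atom 3: C, bond orders sum to 3 (valence 4) → 1 H
  atom 4: C, bond orders sum to 3 (valence 4) → 1 H
  atom 5: C, bond orders sum to 3 (valence 4) → 1 H
  atom 6: O, bond orders sum to 2 (valence 2) → 0 H
  atom 7: C, bond orders sum to 1 (valence 4) → 3 H
  atom 8: C, bond orders sum to 4 (valence 4) → 0 H
  atom 9: F (halogen, monovalent) → 0 H
  atom 10: F (halogen, monovalent) → 0 H
  atom 11: F (halogen, monovalent) → 0 H
Totals → C:6, H:9, F:3, O:2.
In Hill order: C6H9F3O2.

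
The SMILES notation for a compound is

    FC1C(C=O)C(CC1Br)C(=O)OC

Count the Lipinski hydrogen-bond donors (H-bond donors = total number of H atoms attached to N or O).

0

Donors: find every N or O and count the H atoms it carries.
  atom 5 (O): bond orders sum to 2 → 0 H
  atom 11 (O): bond orders sum to 2 → 0 H
  atom 12 (O): bond orders sum to 2 → 0 H
Lipinski HBD = 0.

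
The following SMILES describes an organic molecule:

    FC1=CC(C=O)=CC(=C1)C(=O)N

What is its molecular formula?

C8H6FNO2

Walk through each heavy atom and fill implicit hydrogens from standard valence (C 4, N 3, O 2, S 2, halogen 1):
  atom 1: F (halogen, monovalent) → 0 H
  atom 2: C, bond orders sum to 4 (valence 4) → 0 H
  atom 3: C, bond orders sum to 3 (valence 4) → 1 H
  atom 4: C, bond orders sum to 4 (valence 4) → 0 H
  atom 5: C, bond orders sum to 3 (valence 4) → 1 H
  atom 6: O, bond orders sum to 2 (valence 2) → 0 H
  atom 7: C, bond orders sum to 3 (valence 4) → 1 H
  atom 8: C, bond orders sum to 4 (valence 4) → 0 H
  atom 9: C, bond orders sum to 3 (valence 4) → 1 H
  atom 10: C, bond orders sum to 4 (valence 4) → 0 H
  atom 11: O, bond orders sum to 2 (valence 2) → 0 H
  atom 12: N, bond orders sum to 1 (valence 3) → 2 H
Totals → C:8, H:6, F:1, N:1, O:2.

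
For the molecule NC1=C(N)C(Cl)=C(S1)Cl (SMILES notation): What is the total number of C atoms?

4

Count every carbon token in the SMILES (each C, including those in ring-closure positions and inside branches).
Carbon count: 4.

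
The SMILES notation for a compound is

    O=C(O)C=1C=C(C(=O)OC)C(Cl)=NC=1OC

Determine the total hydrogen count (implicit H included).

Walk through each heavy atom and fill implicit hydrogens from standard valence (C 4, N 3, O 2, S 2, halogen 1):
  atom 1: O, bond orders sum to 2 (valence 2) → 0 H
  atom 2: C, bond orders sum to 4 (valence 4) → 0 H
  atom 3: O, bond orders sum to 1 (valence 2) → 1 H
  atom 4: C, bond orders sum to 4 (valence 4) → 0 H
  atom 5: C, bond orders sum to 3 (valence 4) → 1 H
  atom 6: C, bond orders sum to 4 (valence 4) → 0 H
  atom 7: C, bond orders sum to 4 (valence 4) → 0 H
  atom 8: O, bond orders sum to 2 (valence 2) → 0 H
  atom 9: O, bond orders sum to 2 (valence 2) → 0 H
  atom 10: C, bond orders sum to 1 (valence 4) → 3 H
  atom 11: C, bond orders sum to 4 (valence 4) → 0 H
  atom 12: Cl (halogen, monovalent) → 0 H
  atom 13: N, bond orders sum to 3 (valence 3) → 0 H
  atom 14: C, bond orders sum to 4 (valence 4) → 0 H
  atom 15: O, bond orders sum to 2 (valence 2) → 0 H
  atom 16: C, bond orders sum to 1 (valence 4) → 3 H
Total hydrogens: 8.

8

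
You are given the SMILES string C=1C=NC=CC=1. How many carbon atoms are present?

Count every carbon token in the SMILES (each C, including those in ring-closure positions and inside branches).
Carbon count: 5.

5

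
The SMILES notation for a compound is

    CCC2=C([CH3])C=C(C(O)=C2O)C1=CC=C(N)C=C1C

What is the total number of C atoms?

Count every carbon token in the SMILES (each C, including those in ring-closure positions and inside branches).
Carbon count: 16.

16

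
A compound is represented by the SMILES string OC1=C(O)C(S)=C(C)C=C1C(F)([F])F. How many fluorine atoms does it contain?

3

Scan the SMILES for F atoms (remember two-letter symbols like Cl and Br are single atoms).
Fluorine count: 3.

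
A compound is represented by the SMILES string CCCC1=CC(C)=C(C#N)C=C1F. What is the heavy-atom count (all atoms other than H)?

Every atom symbol written in the SMILES (organic subset) is one heavy atom; implicit H are not written.
Heavy atoms by element → C:11, F:1, N:1.
Total: 13.

13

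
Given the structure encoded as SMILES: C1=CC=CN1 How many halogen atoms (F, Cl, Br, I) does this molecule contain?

0

Scan the SMILES for the halogen motif — none present.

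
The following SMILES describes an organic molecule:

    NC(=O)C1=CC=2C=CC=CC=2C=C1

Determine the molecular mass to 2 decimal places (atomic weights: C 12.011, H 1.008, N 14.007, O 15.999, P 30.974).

171.20 g/mol

First, the molecular formula is C11H9NO (counting implicit H from valence).
  C: 11 × 12.011 = 132.121
  H: 9 × 1.008 = 9.072
  N: 1 × 14.007 = 14.007
  O: 1 × 15.999 = 15.999
Sum: 11×12.011 + 9×1.008 + 1×14.007 + 1×15.999 = 171.199 → 171.20 g/mol.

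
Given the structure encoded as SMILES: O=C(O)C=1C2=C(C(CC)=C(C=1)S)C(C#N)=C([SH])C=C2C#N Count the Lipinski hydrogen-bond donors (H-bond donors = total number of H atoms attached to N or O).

1

Donors: find every N or O and count the H atoms it carries.
  atom 1 (O): bond orders sum to 2 → 0 H
  atom 3 (O): bond orders sum to 1 → 1 H
  atom 15 (N): bond orders sum to 3 → 0 H
  atom 21 (N): bond orders sum to 3 → 0 H
Lipinski HBD = 1.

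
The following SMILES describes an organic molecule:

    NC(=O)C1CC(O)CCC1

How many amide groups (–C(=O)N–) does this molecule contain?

1

The amide motif appears at heavy-atom position 2 in the SMILES.
Other groups present: 1 hydroxyl.
Amide count: 1.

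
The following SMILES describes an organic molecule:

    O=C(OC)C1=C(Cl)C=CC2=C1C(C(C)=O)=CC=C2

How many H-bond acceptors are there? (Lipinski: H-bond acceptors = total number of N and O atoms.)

3

N atoms: 0; O atoms: 3.
Lipinski HBA = 0 + 3 = 3.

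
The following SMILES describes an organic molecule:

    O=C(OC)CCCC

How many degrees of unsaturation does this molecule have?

1

Degree of unsaturation = (number of rings) + (number of π bonds).
Ring closures in the SMILES: 0.
π bonds: 1 double bond (each 1 DoU) → 1 DoU from unsaturation.
Total DoU = 0 + 1 = 1.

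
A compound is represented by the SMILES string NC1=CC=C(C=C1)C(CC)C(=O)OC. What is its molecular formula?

Walk through each heavy atom and fill implicit hydrogens from standard valence (C 4, N 3, O 2, S 2, halogen 1):
  atom 1: N, bond orders sum to 1 (valence 3) → 2 H
  atom 2: C, bond orders sum to 4 (valence 4) → 0 H
  atom 3: C, bond orders sum to 3 (valence 4) → 1 H
  atom 4: C, bond orders sum to 3 (valence 4) → 1 H
  atom 5: C, bond orders sum to 4 (valence 4) → 0 H
  atom 6: C, bond orders sum to 3 (valence 4) → 1 H
  atom 7: C, bond orders sum to 3 (valence 4) → 1 H
  atom 8: C, bond orders sum to 3 (valence 4) → 1 H
  atom 9: C, bond orders sum to 2 (valence 4) → 2 H
  atom 10: C, bond orders sum to 1 (valence 4) → 3 H
  atom 11: C, bond orders sum to 4 (valence 4) → 0 H
  atom 12: O, bond orders sum to 2 (valence 2) → 0 H
  atom 13: O, bond orders sum to 2 (valence 2) → 0 H
  atom 14: C, bond orders sum to 1 (valence 4) → 3 H
Totals → C:11, H:15, N:1, O:2.

C11H15NO2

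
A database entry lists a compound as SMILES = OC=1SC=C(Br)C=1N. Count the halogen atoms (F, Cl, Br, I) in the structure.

1

Halogen atoms appear at heavy-atom position 6 (1×Br).
Other groups present: 1 hydroxyl, 1 primary amine.
Halogen count: 1.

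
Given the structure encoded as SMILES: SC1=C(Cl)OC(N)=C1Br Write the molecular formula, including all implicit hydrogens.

C4H3BrClNOS

Walk through each heavy atom and fill implicit hydrogens from standard valence (C 4, N 3, O 2, S 2, halogen 1):
  atom 1: S, bond orders sum to 1 (valence 2) → 1 H
  atom 2: C, bond orders sum to 4 (valence 4) → 0 H
  atom 3: C, bond orders sum to 4 (valence 4) → 0 H
  atom 4: Cl (halogen, monovalent) → 0 H
  atom 5: O, bond orders sum to 2 (valence 2) → 0 H
  atom 6: C, bond orders sum to 4 (valence 4) → 0 H
  atom 7: N, bond orders sum to 1 (valence 3) → 2 H
  atom 8: C, bond orders sum to 4 (valence 4) → 0 H
  atom 9: Br (halogen, monovalent) → 0 H
Totals → C:4, H:3, Br:1, Cl:1, N:1, O:1, S:1.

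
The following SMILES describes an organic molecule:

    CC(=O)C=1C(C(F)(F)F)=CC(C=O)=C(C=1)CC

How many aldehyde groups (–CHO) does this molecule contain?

1

The aldehyde motif appears at heavy-atom position 12 in the SMILES.
Other groups present: 1 ketone.
Aldehyde count: 1.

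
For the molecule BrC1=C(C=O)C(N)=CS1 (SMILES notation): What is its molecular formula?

Walk through each heavy atom and fill implicit hydrogens from standard valence (C 4, N 3, O 2, S 2, halogen 1):
  atom 1: Br (halogen, monovalent) → 0 H
  atom 2: C, bond orders sum to 4 (valence 4) → 0 H
  atom 3: C, bond orders sum to 4 (valence 4) → 0 H
  atom 4: C, bond orders sum to 3 (valence 4) → 1 H
  atom 5: O, bond orders sum to 2 (valence 2) → 0 H
  atom 6: C, bond orders sum to 4 (valence 4) → 0 H
  atom 7: N, bond orders sum to 1 (valence 3) → 2 H
  atom 8: C, bond orders sum to 3 (valence 4) → 1 H
  atom 9: S, bond orders sum to 2 (valence 2) → 0 H
Totals → C:5, H:4, Br:1, N:1, O:1, S:1.
In Hill order: C5H4BrNOS.

C5H4BrNOS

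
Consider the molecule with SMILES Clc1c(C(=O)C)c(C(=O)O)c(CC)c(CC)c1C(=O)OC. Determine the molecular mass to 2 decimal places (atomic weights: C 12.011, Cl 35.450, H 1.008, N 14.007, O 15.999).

312.75 g/mol

First, the molecular formula is C15H17ClO5 (counting implicit H from valence).
  C: 15 × 12.011 = 180.165
  Cl: 1 × 35.450 = 35.450
  H: 17 × 1.008 = 17.136
  O: 5 × 15.999 = 79.995
Sum: 15×12.011 + 1×35.450 + 17×1.008 + 5×15.999 = 312.746 → 312.75 g/mol.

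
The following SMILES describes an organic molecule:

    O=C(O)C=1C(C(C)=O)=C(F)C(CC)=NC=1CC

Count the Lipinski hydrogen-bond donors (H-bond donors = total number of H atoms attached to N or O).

Donors: find every N or O and count the H atoms it carries.
  atom 1 (O): bond orders sum to 2 → 0 H
  atom 3 (O): bond orders sum to 1 → 1 H
  atom 8 (O): bond orders sum to 2 → 0 H
  atom 14 (N): bond orders sum to 3 → 0 H
Lipinski HBD = 1.

1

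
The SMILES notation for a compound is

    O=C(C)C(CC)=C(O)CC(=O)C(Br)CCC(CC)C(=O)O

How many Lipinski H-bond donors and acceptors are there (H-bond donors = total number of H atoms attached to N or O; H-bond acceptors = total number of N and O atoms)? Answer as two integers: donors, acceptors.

2, 5

Donors: find every N or O and count the H atoms it carries.
  atom 1 (O): bond orders sum to 2 → 0 H
  atom 8 (O): bond orders sum to 1 → 1 H
  atom 11 (O): bond orders sum to 2 → 0 H
  atom 20 (O): bond orders sum to 2 → 0 H
  atom 21 (O): bond orders sum to 1 → 1 H
Lipinski HBD = 2.
Acceptors: N atoms = 0, O atoms = 5 → HBA = 5.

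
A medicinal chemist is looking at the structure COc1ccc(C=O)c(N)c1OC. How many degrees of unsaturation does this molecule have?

5

Molecular formula: C9H11NO3.
DoU = (2C + 2 + N − H − X) / 2, where X is the halogen count and O/S are ignored.
    = (2·9 + 2 + 1 − 11 − 0) / 2 = 10 / 2 = 5.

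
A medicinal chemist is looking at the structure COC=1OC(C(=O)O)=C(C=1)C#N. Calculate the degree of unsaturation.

Degree of unsaturation = (number of rings) + (number of π bonds).
Ring closures in the SMILES: 1.
π bonds: 3 double bonds (each 1 DoU), 1 triple bond (each 2 DoU) → 5 DoU from unsaturation.
Total DoU = 1 + 5 = 6.

6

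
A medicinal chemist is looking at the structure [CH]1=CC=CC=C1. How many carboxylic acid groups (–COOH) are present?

Scan the SMILES for the carboxylic acid motif — none present.

0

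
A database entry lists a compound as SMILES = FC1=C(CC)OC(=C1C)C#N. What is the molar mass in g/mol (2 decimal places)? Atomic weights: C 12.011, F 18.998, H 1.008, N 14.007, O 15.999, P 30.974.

First, the molecular formula is C8H8FNO (counting implicit H from valence).
  C: 8 × 12.011 = 96.088
  F: 1 × 18.998 = 18.998
  H: 8 × 1.008 = 8.064
  N: 1 × 14.007 = 14.007
  O: 1 × 15.999 = 15.999
Sum: 8×12.011 + 1×18.998 + 8×1.008 + 1×14.007 + 1×15.999 = 153.156 → 153.16 g/mol.

153.16 g/mol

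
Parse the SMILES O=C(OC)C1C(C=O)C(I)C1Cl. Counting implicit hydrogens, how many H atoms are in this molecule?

8

Walk through each heavy atom and fill implicit hydrogens from standard valence (C 4, N 3, O 2, S 2, halogen 1):
  atom 1: O, bond orders sum to 2 (valence 2) → 0 H
  atom 2: C, bond orders sum to 4 (valence 4) → 0 H
  atom 3: O, bond orders sum to 2 (valence 2) → 0 H
  atom 4: C, bond orders sum to 1 (valence 4) → 3 H
  atom 5: C, bond orders sum to 3 (valence 4) → 1 H
  atom 6: C, bond orders sum to 3 (valence 4) → 1 H
  atom 7: C, bond orders sum to 3 (valence 4) → 1 H
  atom 8: O, bond orders sum to 2 (valence 2) → 0 H
  atom 9: C, bond orders sum to 3 (valence 4) → 1 H
  atom 10: I (halogen, monovalent) → 0 H
  atom 11: C, bond orders sum to 3 (valence 4) → 1 H
  atom 12: Cl (halogen, monovalent) → 0 H
Total hydrogens: 8.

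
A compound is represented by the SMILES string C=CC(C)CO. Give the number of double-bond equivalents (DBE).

1

Molecular formula: C5H10O.
DoU = (2C + 2 + N − H − X) / 2, where X is the halogen count and O/S are ignored.
    = (2·5 + 2 + 0 − 10 − 0) / 2 = 2 / 2 = 1.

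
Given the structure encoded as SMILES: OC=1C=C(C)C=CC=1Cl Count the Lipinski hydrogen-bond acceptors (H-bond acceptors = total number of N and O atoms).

1

N atoms: 0; O atoms: 1.
Lipinski HBA = 0 + 1 = 1.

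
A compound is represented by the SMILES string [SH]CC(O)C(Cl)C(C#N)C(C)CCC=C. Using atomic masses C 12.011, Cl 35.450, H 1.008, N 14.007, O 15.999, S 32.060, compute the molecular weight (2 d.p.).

First, the molecular formula is C11H18ClNOS (counting implicit H from valence).
  C: 11 × 12.011 = 132.121
  Cl: 1 × 35.450 = 35.450
  H: 18 × 1.008 = 18.144
  N: 1 × 14.007 = 14.007
  O: 1 × 15.999 = 15.999
  S: 1 × 32.060 = 32.060
Sum: 11×12.011 + 1×35.450 + 18×1.008 + 1×14.007 + 1×15.999 + 1×32.060 = 247.781 → 247.78 g/mol.

247.78 g/mol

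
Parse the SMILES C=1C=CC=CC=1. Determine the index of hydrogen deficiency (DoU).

Degree of unsaturation = (number of rings) + (number of π bonds).
Ring closures in the SMILES: 1.
π bonds: 3 double bonds (each 1 DoU) → 3 DoU from unsaturation.
Total DoU = 1 + 3 = 4.

4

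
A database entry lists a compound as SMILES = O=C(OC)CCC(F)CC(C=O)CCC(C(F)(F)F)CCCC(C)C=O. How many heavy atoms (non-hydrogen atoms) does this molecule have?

26

Every atom symbol written in the SMILES (organic subset) is one heavy atom; implicit H are not written.
Heavy atoms by element → C:18, F:4, O:4.
Total: 26.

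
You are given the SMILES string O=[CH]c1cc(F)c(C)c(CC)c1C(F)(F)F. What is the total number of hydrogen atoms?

Walk through each heavy atom and fill implicit hydrogens from standard valence (C 4, N 3, O 2, S 2, halogen 1); for lowercase aromatic atoms, an aromatic c carries 1 H when it has two neighbours and 0 H with three, and aromatic n carries 0 H:
  atom 1: O, bond orders sum to 2 (valence 2) → 0 H
  atom 2: C with explicit H count 1
  atom 3: aromatic c, 3 neighbours → 0 H
  atom 4: aromatic c, 2 neighbours → 1 H
  atom 5: aromatic c, 3 neighbours → 0 H
  atom 6: F (halogen, monovalent) → 0 H
  atom 7: aromatic c, 3 neighbours → 0 H
  atom 8: C, bond orders sum to 1 (valence 4) → 3 H
  atom 9: aromatic c, 3 neighbours → 0 H
  atom 10: C, bond orders sum to 2 (valence 4) → 2 H
  atom 11: C, bond orders sum to 1 (valence 4) → 3 H
  atom 12: aromatic c, 3 neighbours → 0 H
  atom 13: C, bond orders sum to 4 (valence 4) → 0 H
  atom 14: F (halogen, monovalent) → 0 H
  atom 15: F (halogen, monovalent) → 0 H
  atom 16: F (halogen, monovalent) → 0 H
Total hydrogens: 10.

10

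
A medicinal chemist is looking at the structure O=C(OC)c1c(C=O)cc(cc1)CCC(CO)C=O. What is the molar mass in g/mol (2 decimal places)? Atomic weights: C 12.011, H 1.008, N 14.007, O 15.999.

264.28 g/mol

First, the molecular formula is C14H16O5 (counting implicit H from valence).
  C: 14 × 12.011 = 168.154
  H: 16 × 1.008 = 16.128
  O: 5 × 15.999 = 79.995
Sum: 14×12.011 + 16×1.008 + 5×15.999 = 264.277 → 264.28 g/mol.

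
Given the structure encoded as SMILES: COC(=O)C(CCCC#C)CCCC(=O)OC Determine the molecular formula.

Walk through each heavy atom and fill implicit hydrogens from standard valence (C 4, N 3, O 2, S 2, halogen 1):
  atom 1: C, bond orders sum to 1 (valence 4) → 3 H
  atom 2: O, bond orders sum to 2 (valence 2) → 0 H
  atom 3: C, bond orders sum to 4 (valence 4) → 0 H
  atom 4: O, bond orders sum to 2 (valence 2) → 0 H
  atom 5: C, bond orders sum to 3 (valence 4) → 1 H
  atom 6: C, bond orders sum to 2 (valence 4) → 2 H
  atom 7: C, bond orders sum to 2 (valence 4) → 2 H
  atom 8: C, bond orders sum to 2 (valence 4) → 2 H
  atom 9: C, bond orders sum to 4 (valence 4) → 0 H
  atom 10: C, bond orders sum to 3 (valence 4) → 1 H
  atom 11: C, bond orders sum to 2 (valence 4) → 2 H
  atom 12: C, bond orders sum to 2 (valence 4) → 2 H
  atom 13: C, bond orders sum to 2 (valence 4) → 2 H
  atom 14: C, bond orders sum to 4 (valence 4) → 0 H
  atom 15: O, bond orders sum to 2 (valence 2) → 0 H
  atom 16: O, bond orders sum to 2 (valence 2) → 0 H
  atom 17: C, bond orders sum to 1 (valence 4) → 3 H
Totals → C:13, H:20, O:4.
In Hill order: C13H20O4.

C13H20O4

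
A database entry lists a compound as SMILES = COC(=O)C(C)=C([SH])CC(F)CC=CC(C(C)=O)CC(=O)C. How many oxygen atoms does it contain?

4

Scan the SMILES for O atoms (remember two-letter symbols like Cl and Br are single atoms).
Oxygen count: 4.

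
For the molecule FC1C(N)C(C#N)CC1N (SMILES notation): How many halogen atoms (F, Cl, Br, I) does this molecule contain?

1

Halogen atoms appear at heavy-atom position 1 (1×F).
Other groups present: 1 nitrile, 2 primary amine.
Halogen count: 1.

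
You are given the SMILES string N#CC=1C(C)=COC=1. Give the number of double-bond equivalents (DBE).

Molecular formula: C6H5NO.
DoU = (2C + 2 + N − H − X) / 2, where X is the halogen count and O/S are ignored.
    = (2·6 + 2 + 1 − 5 − 0) / 2 = 10 / 2 = 5.

5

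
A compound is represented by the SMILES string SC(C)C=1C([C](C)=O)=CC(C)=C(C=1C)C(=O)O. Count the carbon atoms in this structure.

13

Count every carbon token in the SMILES (each C, including those in ring-closure positions and inside branches).
Carbon count: 13.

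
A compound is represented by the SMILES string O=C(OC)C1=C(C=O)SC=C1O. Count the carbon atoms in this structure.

Count every carbon token in the SMILES (each C, including those in ring-closure positions and inside branches).
Carbon count: 7.

7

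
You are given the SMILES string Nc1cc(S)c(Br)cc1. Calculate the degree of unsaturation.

Molecular formula: C6H6BrNS.
DoU = (2C + 2 + N − H − X) / 2, where X is the halogen count and O/S are ignored.
    = (2·6 + 2 + 1 − 6 − 1) / 2 = 8 / 2 = 4.

4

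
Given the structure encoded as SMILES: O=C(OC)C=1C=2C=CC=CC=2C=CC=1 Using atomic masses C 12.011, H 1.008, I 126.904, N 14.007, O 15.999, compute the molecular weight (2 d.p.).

First, the molecular formula is C12H10O2 (counting implicit H from valence).
  C: 12 × 12.011 = 144.132
  H: 10 × 1.008 = 10.080
  O: 2 × 15.999 = 31.998
Sum: 12×12.011 + 10×1.008 + 2×15.999 = 186.210 → 186.21 g/mol.

186.21 g/mol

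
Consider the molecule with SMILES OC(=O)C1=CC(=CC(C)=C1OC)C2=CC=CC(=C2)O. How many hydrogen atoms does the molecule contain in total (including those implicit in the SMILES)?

14

Walk through each heavy atom and fill implicit hydrogens from standard valence (C 4, N 3, O 2, S 2, halogen 1):
  atom 1: O, bond orders sum to 1 (valence 2) → 1 H
  atom 2: C, bond orders sum to 4 (valence 4) → 0 H
  atom 3: O, bond orders sum to 2 (valence 2) → 0 H
  atom 4: C, bond orders sum to 4 (valence 4) → 0 H
  atom 5: C, bond orders sum to 3 (valence 4) → 1 H
  atom 6: C, bond orders sum to 4 (valence 4) → 0 H
  atom 7: C, bond orders sum to 3 (valence 4) → 1 H
  atom 8: C, bond orders sum to 4 (valence 4) → 0 H
  atom 9: C, bond orders sum to 1 (valence 4) → 3 H
  atom 10: C, bond orders sum to 4 (valence 4) → 0 H
  atom 11: O, bond orders sum to 2 (valence 2) → 0 H
  atom 12: C, bond orders sum to 1 (valence 4) → 3 H
  atom 13: C, bond orders sum to 4 (valence 4) → 0 H
  atom 14: C, bond orders sum to 3 (valence 4) → 1 H
  atom 15: C, bond orders sum to 3 (valence 4) → 1 H
  atom 16: C, bond orders sum to 3 (valence 4) → 1 H
  atom 17: C, bond orders sum to 4 (valence 4) → 0 H
  atom 18: C, bond orders sum to 3 (valence 4) → 1 H
  atom 19: O, bond orders sum to 1 (valence 2) → 1 H
Total hydrogens: 14.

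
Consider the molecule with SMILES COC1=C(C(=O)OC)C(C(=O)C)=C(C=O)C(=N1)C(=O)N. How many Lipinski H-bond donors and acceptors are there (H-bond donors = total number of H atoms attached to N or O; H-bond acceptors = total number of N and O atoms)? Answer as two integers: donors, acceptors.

2, 8

Donors: find every N or O and count the H atoms it carries.
  atom 2 (O): bond orders sum to 2 → 0 H
  atom 6 (O): bond orders sum to 2 → 0 H
  atom 7 (O): bond orders sum to 2 → 0 H
  atom 11 (O): bond orders sum to 2 → 0 H
  atom 15 (O): bond orders sum to 2 → 0 H
  atom 17 (N): bond orders sum to 3 → 0 H
  atom 19 (O): bond orders sum to 2 → 0 H
  atom 20 (N): bond orders sum to 1 → 2 H
Lipinski HBD = 2.
Acceptors: N atoms = 2, O atoms = 6 → HBA = 8.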